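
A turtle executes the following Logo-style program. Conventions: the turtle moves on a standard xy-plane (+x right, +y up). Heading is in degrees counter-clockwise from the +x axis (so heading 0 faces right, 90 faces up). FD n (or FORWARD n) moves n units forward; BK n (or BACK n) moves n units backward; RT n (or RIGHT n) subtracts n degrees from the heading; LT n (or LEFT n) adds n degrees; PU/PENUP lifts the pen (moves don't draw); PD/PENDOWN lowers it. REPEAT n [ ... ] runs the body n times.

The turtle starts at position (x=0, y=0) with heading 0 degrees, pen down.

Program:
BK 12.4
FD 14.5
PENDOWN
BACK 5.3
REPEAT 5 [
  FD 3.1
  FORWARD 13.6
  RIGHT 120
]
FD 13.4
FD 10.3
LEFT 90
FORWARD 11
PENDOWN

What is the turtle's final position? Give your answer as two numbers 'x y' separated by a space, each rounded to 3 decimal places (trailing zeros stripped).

Answer: -16.226 0.562

Derivation:
Executing turtle program step by step:
Start: pos=(0,0), heading=0, pen down
BK 12.4: (0,0) -> (-12.4,0) [heading=0, draw]
FD 14.5: (-12.4,0) -> (2.1,0) [heading=0, draw]
PD: pen down
BK 5.3: (2.1,0) -> (-3.2,0) [heading=0, draw]
REPEAT 5 [
  -- iteration 1/5 --
  FD 3.1: (-3.2,0) -> (-0.1,0) [heading=0, draw]
  FD 13.6: (-0.1,0) -> (13.5,0) [heading=0, draw]
  RT 120: heading 0 -> 240
  -- iteration 2/5 --
  FD 3.1: (13.5,0) -> (11.95,-2.685) [heading=240, draw]
  FD 13.6: (11.95,-2.685) -> (5.15,-14.463) [heading=240, draw]
  RT 120: heading 240 -> 120
  -- iteration 3/5 --
  FD 3.1: (5.15,-14.463) -> (3.6,-11.778) [heading=120, draw]
  FD 13.6: (3.6,-11.778) -> (-3.2,0) [heading=120, draw]
  RT 120: heading 120 -> 0
  -- iteration 4/5 --
  FD 3.1: (-3.2,0) -> (-0.1,0) [heading=0, draw]
  FD 13.6: (-0.1,0) -> (13.5,0) [heading=0, draw]
  RT 120: heading 0 -> 240
  -- iteration 5/5 --
  FD 3.1: (13.5,0) -> (11.95,-2.685) [heading=240, draw]
  FD 13.6: (11.95,-2.685) -> (5.15,-14.463) [heading=240, draw]
  RT 120: heading 240 -> 120
]
FD 13.4: (5.15,-14.463) -> (-1.55,-2.858) [heading=120, draw]
FD 10.3: (-1.55,-2.858) -> (-6.7,6.062) [heading=120, draw]
LT 90: heading 120 -> 210
FD 11: (-6.7,6.062) -> (-16.226,0.562) [heading=210, draw]
PD: pen down
Final: pos=(-16.226,0.562), heading=210, 16 segment(s) drawn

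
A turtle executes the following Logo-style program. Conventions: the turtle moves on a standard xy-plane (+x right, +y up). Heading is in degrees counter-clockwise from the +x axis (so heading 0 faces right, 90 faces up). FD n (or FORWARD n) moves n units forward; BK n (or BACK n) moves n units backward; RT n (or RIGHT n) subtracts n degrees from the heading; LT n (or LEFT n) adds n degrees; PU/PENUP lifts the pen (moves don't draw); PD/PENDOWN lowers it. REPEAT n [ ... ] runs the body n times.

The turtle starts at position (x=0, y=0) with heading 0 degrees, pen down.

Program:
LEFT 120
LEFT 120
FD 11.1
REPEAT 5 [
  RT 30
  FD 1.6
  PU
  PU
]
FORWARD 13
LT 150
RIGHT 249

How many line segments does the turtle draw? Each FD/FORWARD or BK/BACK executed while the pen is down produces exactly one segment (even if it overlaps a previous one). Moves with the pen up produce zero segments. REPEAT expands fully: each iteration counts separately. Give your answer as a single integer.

Executing turtle program step by step:
Start: pos=(0,0), heading=0, pen down
LT 120: heading 0 -> 120
LT 120: heading 120 -> 240
FD 11.1: (0,0) -> (-5.55,-9.613) [heading=240, draw]
REPEAT 5 [
  -- iteration 1/5 --
  RT 30: heading 240 -> 210
  FD 1.6: (-5.55,-9.613) -> (-6.936,-10.413) [heading=210, draw]
  PU: pen up
  PU: pen up
  -- iteration 2/5 --
  RT 30: heading 210 -> 180
  FD 1.6: (-6.936,-10.413) -> (-8.536,-10.413) [heading=180, move]
  PU: pen up
  PU: pen up
  -- iteration 3/5 --
  RT 30: heading 180 -> 150
  FD 1.6: (-8.536,-10.413) -> (-9.921,-9.613) [heading=150, move]
  PU: pen up
  PU: pen up
  -- iteration 4/5 --
  RT 30: heading 150 -> 120
  FD 1.6: (-9.921,-9.613) -> (-10.721,-8.227) [heading=120, move]
  PU: pen up
  PU: pen up
  -- iteration 5/5 --
  RT 30: heading 120 -> 90
  FD 1.6: (-10.721,-8.227) -> (-10.721,-6.627) [heading=90, move]
  PU: pen up
  PU: pen up
]
FD 13: (-10.721,-6.627) -> (-10.721,6.373) [heading=90, move]
LT 150: heading 90 -> 240
RT 249: heading 240 -> 351
Final: pos=(-10.721,6.373), heading=351, 2 segment(s) drawn
Segments drawn: 2

Answer: 2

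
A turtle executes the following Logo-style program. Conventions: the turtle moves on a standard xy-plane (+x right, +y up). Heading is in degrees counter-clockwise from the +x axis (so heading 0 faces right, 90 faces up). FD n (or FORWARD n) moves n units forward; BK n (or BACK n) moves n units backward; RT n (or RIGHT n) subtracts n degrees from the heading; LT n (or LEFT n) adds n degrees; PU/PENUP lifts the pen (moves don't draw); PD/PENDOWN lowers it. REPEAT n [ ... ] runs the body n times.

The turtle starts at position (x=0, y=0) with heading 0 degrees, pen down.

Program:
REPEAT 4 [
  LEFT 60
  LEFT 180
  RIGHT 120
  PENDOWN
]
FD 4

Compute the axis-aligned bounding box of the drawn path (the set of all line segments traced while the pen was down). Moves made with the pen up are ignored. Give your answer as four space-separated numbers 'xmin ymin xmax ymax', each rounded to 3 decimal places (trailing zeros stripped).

Answer: -2 0 0 3.464

Derivation:
Executing turtle program step by step:
Start: pos=(0,0), heading=0, pen down
REPEAT 4 [
  -- iteration 1/4 --
  LT 60: heading 0 -> 60
  LT 180: heading 60 -> 240
  RT 120: heading 240 -> 120
  PD: pen down
  -- iteration 2/4 --
  LT 60: heading 120 -> 180
  LT 180: heading 180 -> 0
  RT 120: heading 0 -> 240
  PD: pen down
  -- iteration 3/4 --
  LT 60: heading 240 -> 300
  LT 180: heading 300 -> 120
  RT 120: heading 120 -> 0
  PD: pen down
  -- iteration 4/4 --
  LT 60: heading 0 -> 60
  LT 180: heading 60 -> 240
  RT 120: heading 240 -> 120
  PD: pen down
]
FD 4: (0,0) -> (-2,3.464) [heading=120, draw]
Final: pos=(-2,3.464), heading=120, 1 segment(s) drawn

Segment endpoints: x in {-2, 0}, y in {0, 3.464}
xmin=-2, ymin=0, xmax=0, ymax=3.464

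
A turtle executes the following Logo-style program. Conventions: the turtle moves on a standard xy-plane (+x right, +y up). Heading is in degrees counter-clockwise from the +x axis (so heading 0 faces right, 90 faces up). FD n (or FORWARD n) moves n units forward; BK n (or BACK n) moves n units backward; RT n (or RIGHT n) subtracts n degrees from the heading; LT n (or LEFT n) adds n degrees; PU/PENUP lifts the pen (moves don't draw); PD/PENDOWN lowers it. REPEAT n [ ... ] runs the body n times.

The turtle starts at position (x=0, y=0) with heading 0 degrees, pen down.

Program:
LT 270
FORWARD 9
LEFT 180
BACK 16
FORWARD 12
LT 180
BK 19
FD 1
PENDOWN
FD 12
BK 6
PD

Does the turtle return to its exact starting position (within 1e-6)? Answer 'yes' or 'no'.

Executing turtle program step by step:
Start: pos=(0,0), heading=0, pen down
LT 270: heading 0 -> 270
FD 9: (0,0) -> (0,-9) [heading=270, draw]
LT 180: heading 270 -> 90
BK 16: (0,-9) -> (0,-25) [heading=90, draw]
FD 12: (0,-25) -> (0,-13) [heading=90, draw]
LT 180: heading 90 -> 270
BK 19: (0,-13) -> (0,6) [heading=270, draw]
FD 1: (0,6) -> (0,5) [heading=270, draw]
PD: pen down
FD 12: (0,5) -> (0,-7) [heading=270, draw]
BK 6: (0,-7) -> (0,-1) [heading=270, draw]
PD: pen down
Final: pos=(0,-1), heading=270, 7 segment(s) drawn

Start position: (0, 0)
Final position: (0, -1)
Distance = 1; >= 1e-6 -> NOT closed

Answer: no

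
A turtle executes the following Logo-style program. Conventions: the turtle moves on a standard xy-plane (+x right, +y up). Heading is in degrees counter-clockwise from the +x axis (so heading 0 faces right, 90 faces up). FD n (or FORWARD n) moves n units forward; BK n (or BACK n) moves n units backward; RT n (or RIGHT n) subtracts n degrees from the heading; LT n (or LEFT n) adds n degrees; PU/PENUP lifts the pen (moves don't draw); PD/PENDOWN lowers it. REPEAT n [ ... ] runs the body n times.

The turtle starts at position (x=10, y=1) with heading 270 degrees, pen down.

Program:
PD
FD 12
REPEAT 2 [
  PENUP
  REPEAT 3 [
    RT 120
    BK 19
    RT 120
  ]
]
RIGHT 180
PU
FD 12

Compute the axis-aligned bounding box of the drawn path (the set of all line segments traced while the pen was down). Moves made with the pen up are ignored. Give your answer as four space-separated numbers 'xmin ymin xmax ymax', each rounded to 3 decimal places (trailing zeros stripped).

Answer: 10 -11 10 1

Derivation:
Executing turtle program step by step:
Start: pos=(10,1), heading=270, pen down
PD: pen down
FD 12: (10,1) -> (10,-11) [heading=270, draw]
REPEAT 2 [
  -- iteration 1/2 --
  PU: pen up
  REPEAT 3 [
    -- iteration 1/3 --
    RT 120: heading 270 -> 150
    BK 19: (10,-11) -> (26.454,-20.5) [heading=150, move]
    RT 120: heading 150 -> 30
    -- iteration 2/3 --
    RT 120: heading 30 -> 270
    BK 19: (26.454,-20.5) -> (26.454,-1.5) [heading=270, move]
    RT 120: heading 270 -> 150
    -- iteration 3/3 --
    RT 120: heading 150 -> 30
    BK 19: (26.454,-1.5) -> (10,-11) [heading=30, move]
    RT 120: heading 30 -> 270
  ]
  -- iteration 2/2 --
  PU: pen up
  REPEAT 3 [
    -- iteration 1/3 --
    RT 120: heading 270 -> 150
    BK 19: (10,-11) -> (26.454,-20.5) [heading=150, move]
    RT 120: heading 150 -> 30
    -- iteration 2/3 --
    RT 120: heading 30 -> 270
    BK 19: (26.454,-20.5) -> (26.454,-1.5) [heading=270, move]
    RT 120: heading 270 -> 150
    -- iteration 3/3 --
    RT 120: heading 150 -> 30
    BK 19: (26.454,-1.5) -> (10,-11) [heading=30, move]
    RT 120: heading 30 -> 270
  ]
]
RT 180: heading 270 -> 90
PU: pen up
FD 12: (10,-11) -> (10,1) [heading=90, move]
Final: pos=(10,1), heading=90, 1 segment(s) drawn

Segment endpoints: x in {10, 10}, y in {-11, 1}
xmin=10, ymin=-11, xmax=10, ymax=1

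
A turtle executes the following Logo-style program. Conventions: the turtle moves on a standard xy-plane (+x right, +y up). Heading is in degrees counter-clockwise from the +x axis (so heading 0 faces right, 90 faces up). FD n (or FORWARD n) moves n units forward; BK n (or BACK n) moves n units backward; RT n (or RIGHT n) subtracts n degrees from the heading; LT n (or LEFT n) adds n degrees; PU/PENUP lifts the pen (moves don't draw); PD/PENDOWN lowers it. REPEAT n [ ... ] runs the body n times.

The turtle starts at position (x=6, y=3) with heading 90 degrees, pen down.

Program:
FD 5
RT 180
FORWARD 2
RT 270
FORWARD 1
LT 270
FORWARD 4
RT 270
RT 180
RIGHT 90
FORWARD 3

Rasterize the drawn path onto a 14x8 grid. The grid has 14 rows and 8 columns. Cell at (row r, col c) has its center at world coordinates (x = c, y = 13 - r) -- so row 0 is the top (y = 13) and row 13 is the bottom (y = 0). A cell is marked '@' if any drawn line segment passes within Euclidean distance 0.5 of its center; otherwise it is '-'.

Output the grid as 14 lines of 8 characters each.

Answer: --------
--------
--------
--------
--------
------@-
------@-
------@@
------@@
------@@
------@@
-------@
--------
--------

Derivation:
Segment 0: (6,3) -> (6,8)
Segment 1: (6,8) -> (6,6)
Segment 2: (6,6) -> (7,6)
Segment 3: (7,6) -> (7,2)
Segment 4: (7,2) -> (7,5)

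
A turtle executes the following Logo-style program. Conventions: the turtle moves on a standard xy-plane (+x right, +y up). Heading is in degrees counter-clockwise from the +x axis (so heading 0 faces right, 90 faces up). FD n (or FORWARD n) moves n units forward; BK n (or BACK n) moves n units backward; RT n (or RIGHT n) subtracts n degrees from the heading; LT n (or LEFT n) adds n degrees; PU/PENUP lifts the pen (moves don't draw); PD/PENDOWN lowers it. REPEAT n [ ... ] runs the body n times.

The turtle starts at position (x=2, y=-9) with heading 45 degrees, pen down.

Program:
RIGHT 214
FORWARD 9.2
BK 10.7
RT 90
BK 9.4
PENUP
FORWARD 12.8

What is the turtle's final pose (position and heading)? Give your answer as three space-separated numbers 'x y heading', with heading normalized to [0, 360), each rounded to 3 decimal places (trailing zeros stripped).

Executing turtle program step by step:
Start: pos=(2,-9), heading=45, pen down
RT 214: heading 45 -> 191
FD 9.2: (2,-9) -> (-7.031,-10.755) [heading=191, draw]
BK 10.7: (-7.031,-10.755) -> (3.472,-8.714) [heading=191, draw]
RT 90: heading 191 -> 101
BK 9.4: (3.472,-8.714) -> (5.266,-17.941) [heading=101, draw]
PU: pen up
FD 12.8: (5.266,-17.941) -> (2.824,-5.376) [heading=101, move]
Final: pos=(2.824,-5.376), heading=101, 3 segment(s) drawn

Answer: 2.824 -5.376 101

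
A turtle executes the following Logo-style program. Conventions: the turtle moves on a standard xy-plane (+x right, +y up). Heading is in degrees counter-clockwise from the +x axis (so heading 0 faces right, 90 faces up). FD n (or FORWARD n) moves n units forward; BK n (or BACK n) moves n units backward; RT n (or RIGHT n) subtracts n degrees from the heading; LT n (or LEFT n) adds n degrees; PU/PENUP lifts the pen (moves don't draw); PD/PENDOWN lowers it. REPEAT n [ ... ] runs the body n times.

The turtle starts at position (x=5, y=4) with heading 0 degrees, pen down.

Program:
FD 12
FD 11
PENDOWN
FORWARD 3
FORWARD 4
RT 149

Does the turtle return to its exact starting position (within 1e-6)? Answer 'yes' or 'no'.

Executing turtle program step by step:
Start: pos=(5,4), heading=0, pen down
FD 12: (5,4) -> (17,4) [heading=0, draw]
FD 11: (17,4) -> (28,4) [heading=0, draw]
PD: pen down
FD 3: (28,4) -> (31,4) [heading=0, draw]
FD 4: (31,4) -> (35,4) [heading=0, draw]
RT 149: heading 0 -> 211
Final: pos=(35,4), heading=211, 4 segment(s) drawn

Start position: (5, 4)
Final position: (35, 4)
Distance = 30; >= 1e-6 -> NOT closed

Answer: no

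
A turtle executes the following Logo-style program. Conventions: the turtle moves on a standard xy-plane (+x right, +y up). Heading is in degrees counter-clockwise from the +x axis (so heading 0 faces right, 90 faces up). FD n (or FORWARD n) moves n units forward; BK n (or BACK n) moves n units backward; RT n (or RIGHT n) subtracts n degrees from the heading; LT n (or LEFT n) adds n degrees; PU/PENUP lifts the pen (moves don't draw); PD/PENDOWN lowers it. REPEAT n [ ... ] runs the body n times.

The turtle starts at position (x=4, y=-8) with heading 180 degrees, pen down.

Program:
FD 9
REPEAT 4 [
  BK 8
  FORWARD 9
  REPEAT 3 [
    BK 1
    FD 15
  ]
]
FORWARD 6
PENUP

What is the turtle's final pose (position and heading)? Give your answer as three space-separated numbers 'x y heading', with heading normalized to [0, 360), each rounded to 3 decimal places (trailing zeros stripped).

Answer: -183 -8 180

Derivation:
Executing turtle program step by step:
Start: pos=(4,-8), heading=180, pen down
FD 9: (4,-8) -> (-5,-8) [heading=180, draw]
REPEAT 4 [
  -- iteration 1/4 --
  BK 8: (-5,-8) -> (3,-8) [heading=180, draw]
  FD 9: (3,-8) -> (-6,-8) [heading=180, draw]
  REPEAT 3 [
    -- iteration 1/3 --
    BK 1: (-6,-8) -> (-5,-8) [heading=180, draw]
    FD 15: (-5,-8) -> (-20,-8) [heading=180, draw]
    -- iteration 2/3 --
    BK 1: (-20,-8) -> (-19,-8) [heading=180, draw]
    FD 15: (-19,-8) -> (-34,-8) [heading=180, draw]
    -- iteration 3/3 --
    BK 1: (-34,-8) -> (-33,-8) [heading=180, draw]
    FD 15: (-33,-8) -> (-48,-8) [heading=180, draw]
  ]
  -- iteration 2/4 --
  BK 8: (-48,-8) -> (-40,-8) [heading=180, draw]
  FD 9: (-40,-8) -> (-49,-8) [heading=180, draw]
  REPEAT 3 [
    -- iteration 1/3 --
    BK 1: (-49,-8) -> (-48,-8) [heading=180, draw]
    FD 15: (-48,-8) -> (-63,-8) [heading=180, draw]
    -- iteration 2/3 --
    BK 1: (-63,-8) -> (-62,-8) [heading=180, draw]
    FD 15: (-62,-8) -> (-77,-8) [heading=180, draw]
    -- iteration 3/3 --
    BK 1: (-77,-8) -> (-76,-8) [heading=180, draw]
    FD 15: (-76,-8) -> (-91,-8) [heading=180, draw]
  ]
  -- iteration 3/4 --
  BK 8: (-91,-8) -> (-83,-8) [heading=180, draw]
  FD 9: (-83,-8) -> (-92,-8) [heading=180, draw]
  REPEAT 3 [
    -- iteration 1/3 --
    BK 1: (-92,-8) -> (-91,-8) [heading=180, draw]
    FD 15: (-91,-8) -> (-106,-8) [heading=180, draw]
    -- iteration 2/3 --
    BK 1: (-106,-8) -> (-105,-8) [heading=180, draw]
    FD 15: (-105,-8) -> (-120,-8) [heading=180, draw]
    -- iteration 3/3 --
    BK 1: (-120,-8) -> (-119,-8) [heading=180, draw]
    FD 15: (-119,-8) -> (-134,-8) [heading=180, draw]
  ]
  -- iteration 4/4 --
  BK 8: (-134,-8) -> (-126,-8) [heading=180, draw]
  FD 9: (-126,-8) -> (-135,-8) [heading=180, draw]
  REPEAT 3 [
    -- iteration 1/3 --
    BK 1: (-135,-8) -> (-134,-8) [heading=180, draw]
    FD 15: (-134,-8) -> (-149,-8) [heading=180, draw]
    -- iteration 2/3 --
    BK 1: (-149,-8) -> (-148,-8) [heading=180, draw]
    FD 15: (-148,-8) -> (-163,-8) [heading=180, draw]
    -- iteration 3/3 --
    BK 1: (-163,-8) -> (-162,-8) [heading=180, draw]
    FD 15: (-162,-8) -> (-177,-8) [heading=180, draw]
  ]
]
FD 6: (-177,-8) -> (-183,-8) [heading=180, draw]
PU: pen up
Final: pos=(-183,-8), heading=180, 34 segment(s) drawn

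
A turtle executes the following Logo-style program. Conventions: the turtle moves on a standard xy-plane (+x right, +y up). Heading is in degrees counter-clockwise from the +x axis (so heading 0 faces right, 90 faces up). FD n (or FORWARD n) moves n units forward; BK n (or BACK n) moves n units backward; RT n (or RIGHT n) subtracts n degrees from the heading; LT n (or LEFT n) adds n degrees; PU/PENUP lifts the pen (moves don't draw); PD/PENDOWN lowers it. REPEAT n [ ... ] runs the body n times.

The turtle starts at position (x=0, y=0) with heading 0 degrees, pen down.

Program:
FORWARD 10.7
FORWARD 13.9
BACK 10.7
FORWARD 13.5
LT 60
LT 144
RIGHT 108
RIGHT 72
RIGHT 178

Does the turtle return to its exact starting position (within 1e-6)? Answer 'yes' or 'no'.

Executing turtle program step by step:
Start: pos=(0,0), heading=0, pen down
FD 10.7: (0,0) -> (10.7,0) [heading=0, draw]
FD 13.9: (10.7,0) -> (24.6,0) [heading=0, draw]
BK 10.7: (24.6,0) -> (13.9,0) [heading=0, draw]
FD 13.5: (13.9,0) -> (27.4,0) [heading=0, draw]
LT 60: heading 0 -> 60
LT 144: heading 60 -> 204
RT 108: heading 204 -> 96
RT 72: heading 96 -> 24
RT 178: heading 24 -> 206
Final: pos=(27.4,0), heading=206, 4 segment(s) drawn

Start position: (0, 0)
Final position: (27.4, 0)
Distance = 27.4; >= 1e-6 -> NOT closed

Answer: no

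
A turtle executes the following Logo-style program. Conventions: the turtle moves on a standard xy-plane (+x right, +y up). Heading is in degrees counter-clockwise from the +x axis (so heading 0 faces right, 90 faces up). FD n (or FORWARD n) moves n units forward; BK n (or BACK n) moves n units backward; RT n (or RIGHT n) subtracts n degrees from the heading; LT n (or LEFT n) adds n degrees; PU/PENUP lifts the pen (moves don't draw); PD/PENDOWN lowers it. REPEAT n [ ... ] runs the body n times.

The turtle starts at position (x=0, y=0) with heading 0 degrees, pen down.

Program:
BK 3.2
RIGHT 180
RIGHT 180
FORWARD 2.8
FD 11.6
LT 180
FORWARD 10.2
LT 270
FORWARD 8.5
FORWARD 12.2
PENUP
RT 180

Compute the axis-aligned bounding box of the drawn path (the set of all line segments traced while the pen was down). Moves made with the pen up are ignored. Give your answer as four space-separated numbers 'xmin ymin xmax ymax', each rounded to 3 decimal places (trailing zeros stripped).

Answer: -3.2 0 11.2 20.7

Derivation:
Executing turtle program step by step:
Start: pos=(0,0), heading=0, pen down
BK 3.2: (0,0) -> (-3.2,0) [heading=0, draw]
RT 180: heading 0 -> 180
RT 180: heading 180 -> 0
FD 2.8: (-3.2,0) -> (-0.4,0) [heading=0, draw]
FD 11.6: (-0.4,0) -> (11.2,0) [heading=0, draw]
LT 180: heading 0 -> 180
FD 10.2: (11.2,0) -> (1,0) [heading=180, draw]
LT 270: heading 180 -> 90
FD 8.5: (1,0) -> (1,8.5) [heading=90, draw]
FD 12.2: (1,8.5) -> (1,20.7) [heading=90, draw]
PU: pen up
RT 180: heading 90 -> 270
Final: pos=(1,20.7), heading=270, 6 segment(s) drawn

Segment endpoints: x in {-3.2, -0.4, 0, 1, 1, 1, 11.2}, y in {0, 0, 0, 0, 8.5, 20.7}
xmin=-3.2, ymin=0, xmax=11.2, ymax=20.7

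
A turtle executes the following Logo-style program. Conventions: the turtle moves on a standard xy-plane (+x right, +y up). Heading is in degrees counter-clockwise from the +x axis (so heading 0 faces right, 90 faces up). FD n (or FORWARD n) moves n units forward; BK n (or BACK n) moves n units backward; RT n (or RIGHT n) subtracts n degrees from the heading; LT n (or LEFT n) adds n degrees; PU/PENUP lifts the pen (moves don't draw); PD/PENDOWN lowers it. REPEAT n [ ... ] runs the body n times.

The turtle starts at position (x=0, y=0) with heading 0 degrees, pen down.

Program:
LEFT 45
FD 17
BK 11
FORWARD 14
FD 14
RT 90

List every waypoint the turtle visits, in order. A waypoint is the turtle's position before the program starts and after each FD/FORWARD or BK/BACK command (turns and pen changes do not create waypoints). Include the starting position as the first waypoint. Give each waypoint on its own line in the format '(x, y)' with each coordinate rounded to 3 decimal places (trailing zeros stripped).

Answer: (0, 0)
(12.021, 12.021)
(4.243, 4.243)
(14.142, 14.142)
(24.042, 24.042)

Derivation:
Executing turtle program step by step:
Start: pos=(0,0), heading=0, pen down
LT 45: heading 0 -> 45
FD 17: (0,0) -> (12.021,12.021) [heading=45, draw]
BK 11: (12.021,12.021) -> (4.243,4.243) [heading=45, draw]
FD 14: (4.243,4.243) -> (14.142,14.142) [heading=45, draw]
FD 14: (14.142,14.142) -> (24.042,24.042) [heading=45, draw]
RT 90: heading 45 -> 315
Final: pos=(24.042,24.042), heading=315, 4 segment(s) drawn
Waypoints (5 total):
(0, 0)
(12.021, 12.021)
(4.243, 4.243)
(14.142, 14.142)
(24.042, 24.042)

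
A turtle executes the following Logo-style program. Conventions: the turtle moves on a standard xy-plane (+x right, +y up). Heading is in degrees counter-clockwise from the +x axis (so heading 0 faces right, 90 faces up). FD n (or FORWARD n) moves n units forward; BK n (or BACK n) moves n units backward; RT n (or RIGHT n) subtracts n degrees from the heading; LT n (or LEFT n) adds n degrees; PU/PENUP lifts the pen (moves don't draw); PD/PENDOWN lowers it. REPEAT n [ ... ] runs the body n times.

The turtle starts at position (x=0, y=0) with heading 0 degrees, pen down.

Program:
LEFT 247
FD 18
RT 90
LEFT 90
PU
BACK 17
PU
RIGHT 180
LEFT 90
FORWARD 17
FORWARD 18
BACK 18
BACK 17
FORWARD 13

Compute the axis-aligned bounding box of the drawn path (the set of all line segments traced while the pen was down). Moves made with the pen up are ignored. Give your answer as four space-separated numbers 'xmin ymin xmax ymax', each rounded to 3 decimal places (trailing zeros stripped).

Answer: -7.033 -16.569 0 0

Derivation:
Executing turtle program step by step:
Start: pos=(0,0), heading=0, pen down
LT 247: heading 0 -> 247
FD 18: (0,0) -> (-7.033,-16.569) [heading=247, draw]
RT 90: heading 247 -> 157
LT 90: heading 157 -> 247
PU: pen up
BK 17: (-7.033,-16.569) -> (-0.391,-0.921) [heading=247, move]
PU: pen up
RT 180: heading 247 -> 67
LT 90: heading 67 -> 157
FD 17: (-0.391,-0.921) -> (-16.039,5.722) [heading=157, move]
FD 18: (-16.039,5.722) -> (-32.608,12.755) [heading=157, move]
BK 18: (-32.608,12.755) -> (-16.039,5.722) [heading=157, move]
BK 17: (-16.039,5.722) -> (-0.391,-0.921) [heading=157, move]
FD 13: (-0.391,-0.921) -> (-12.357,4.159) [heading=157, move]
Final: pos=(-12.357,4.159), heading=157, 1 segment(s) drawn

Segment endpoints: x in {-7.033, 0}, y in {-16.569, 0}
xmin=-7.033, ymin=-16.569, xmax=0, ymax=0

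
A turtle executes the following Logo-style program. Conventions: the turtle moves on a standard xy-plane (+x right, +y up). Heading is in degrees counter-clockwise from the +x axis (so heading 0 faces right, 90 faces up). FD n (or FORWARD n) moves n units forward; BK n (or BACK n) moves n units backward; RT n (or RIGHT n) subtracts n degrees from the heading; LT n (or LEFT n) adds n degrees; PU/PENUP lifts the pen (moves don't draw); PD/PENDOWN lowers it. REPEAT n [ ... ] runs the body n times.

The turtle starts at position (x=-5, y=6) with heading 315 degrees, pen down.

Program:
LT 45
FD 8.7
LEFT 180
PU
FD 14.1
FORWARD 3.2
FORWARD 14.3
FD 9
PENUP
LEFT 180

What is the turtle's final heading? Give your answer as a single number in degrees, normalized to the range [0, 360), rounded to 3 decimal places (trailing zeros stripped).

Executing turtle program step by step:
Start: pos=(-5,6), heading=315, pen down
LT 45: heading 315 -> 0
FD 8.7: (-5,6) -> (3.7,6) [heading=0, draw]
LT 180: heading 0 -> 180
PU: pen up
FD 14.1: (3.7,6) -> (-10.4,6) [heading=180, move]
FD 3.2: (-10.4,6) -> (-13.6,6) [heading=180, move]
FD 14.3: (-13.6,6) -> (-27.9,6) [heading=180, move]
FD 9: (-27.9,6) -> (-36.9,6) [heading=180, move]
PU: pen up
LT 180: heading 180 -> 0
Final: pos=(-36.9,6), heading=0, 1 segment(s) drawn

Answer: 0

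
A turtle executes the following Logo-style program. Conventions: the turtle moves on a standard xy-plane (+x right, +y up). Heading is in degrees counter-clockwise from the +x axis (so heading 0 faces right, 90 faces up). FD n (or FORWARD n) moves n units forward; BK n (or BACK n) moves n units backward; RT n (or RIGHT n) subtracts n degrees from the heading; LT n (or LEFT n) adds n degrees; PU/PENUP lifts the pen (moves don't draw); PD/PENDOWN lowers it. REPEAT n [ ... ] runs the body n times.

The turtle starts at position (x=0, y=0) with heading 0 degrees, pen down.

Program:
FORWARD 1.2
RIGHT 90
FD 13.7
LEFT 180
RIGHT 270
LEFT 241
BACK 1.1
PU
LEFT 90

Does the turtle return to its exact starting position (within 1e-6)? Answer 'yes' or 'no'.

Executing turtle program step by step:
Start: pos=(0,0), heading=0, pen down
FD 1.2: (0,0) -> (1.2,0) [heading=0, draw]
RT 90: heading 0 -> 270
FD 13.7: (1.2,0) -> (1.2,-13.7) [heading=270, draw]
LT 180: heading 270 -> 90
RT 270: heading 90 -> 180
LT 241: heading 180 -> 61
BK 1.1: (1.2,-13.7) -> (0.667,-14.662) [heading=61, draw]
PU: pen up
LT 90: heading 61 -> 151
Final: pos=(0.667,-14.662), heading=151, 3 segment(s) drawn

Start position: (0, 0)
Final position: (0.667, -14.662)
Distance = 14.677; >= 1e-6 -> NOT closed

Answer: no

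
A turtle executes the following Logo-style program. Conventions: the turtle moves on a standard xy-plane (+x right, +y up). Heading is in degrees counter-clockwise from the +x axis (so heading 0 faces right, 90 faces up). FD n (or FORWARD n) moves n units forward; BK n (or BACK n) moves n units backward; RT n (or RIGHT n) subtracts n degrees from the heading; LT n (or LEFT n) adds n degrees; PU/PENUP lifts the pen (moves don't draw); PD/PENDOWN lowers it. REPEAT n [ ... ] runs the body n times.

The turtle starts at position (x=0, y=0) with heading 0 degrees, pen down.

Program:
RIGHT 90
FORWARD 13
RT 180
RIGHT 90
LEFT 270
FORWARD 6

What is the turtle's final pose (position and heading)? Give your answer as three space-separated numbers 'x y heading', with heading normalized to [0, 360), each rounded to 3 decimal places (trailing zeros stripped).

Executing turtle program step by step:
Start: pos=(0,0), heading=0, pen down
RT 90: heading 0 -> 270
FD 13: (0,0) -> (0,-13) [heading=270, draw]
RT 180: heading 270 -> 90
RT 90: heading 90 -> 0
LT 270: heading 0 -> 270
FD 6: (0,-13) -> (0,-19) [heading=270, draw]
Final: pos=(0,-19), heading=270, 2 segment(s) drawn

Answer: 0 -19 270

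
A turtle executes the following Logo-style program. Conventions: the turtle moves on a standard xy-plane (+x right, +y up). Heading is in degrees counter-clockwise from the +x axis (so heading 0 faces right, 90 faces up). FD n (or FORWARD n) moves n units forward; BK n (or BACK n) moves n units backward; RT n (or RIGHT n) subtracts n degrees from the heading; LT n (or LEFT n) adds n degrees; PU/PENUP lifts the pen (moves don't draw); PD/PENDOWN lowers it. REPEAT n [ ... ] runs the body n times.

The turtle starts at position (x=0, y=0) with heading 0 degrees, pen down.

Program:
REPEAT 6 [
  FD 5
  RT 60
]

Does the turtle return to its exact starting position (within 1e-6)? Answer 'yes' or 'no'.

Executing turtle program step by step:
Start: pos=(0,0), heading=0, pen down
REPEAT 6 [
  -- iteration 1/6 --
  FD 5: (0,0) -> (5,0) [heading=0, draw]
  RT 60: heading 0 -> 300
  -- iteration 2/6 --
  FD 5: (5,0) -> (7.5,-4.33) [heading=300, draw]
  RT 60: heading 300 -> 240
  -- iteration 3/6 --
  FD 5: (7.5,-4.33) -> (5,-8.66) [heading=240, draw]
  RT 60: heading 240 -> 180
  -- iteration 4/6 --
  FD 5: (5,-8.66) -> (0,-8.66) [heading=180, draw]
  RT 60: heading 180 -> 120
  -- iteration 5/6 --
  FD 5: (0,-8.66) -> (-2.5,-4.33) [heading=120, draw]
  RT 60: heading 120 -> 60
  -- iteration 6/6 --
  FD 5: (-2.5,-4.33) -> (0,0) [heading=60, draw]
  RT 60: heading 60 -> 0
]
Final: pos=(0,0), heading=0, 6 segment(s) drawn

Start position: (0, 0)
Final position: (0, 0)
Distance = 0; < 1e-6 -> CLOSED

Answer: yes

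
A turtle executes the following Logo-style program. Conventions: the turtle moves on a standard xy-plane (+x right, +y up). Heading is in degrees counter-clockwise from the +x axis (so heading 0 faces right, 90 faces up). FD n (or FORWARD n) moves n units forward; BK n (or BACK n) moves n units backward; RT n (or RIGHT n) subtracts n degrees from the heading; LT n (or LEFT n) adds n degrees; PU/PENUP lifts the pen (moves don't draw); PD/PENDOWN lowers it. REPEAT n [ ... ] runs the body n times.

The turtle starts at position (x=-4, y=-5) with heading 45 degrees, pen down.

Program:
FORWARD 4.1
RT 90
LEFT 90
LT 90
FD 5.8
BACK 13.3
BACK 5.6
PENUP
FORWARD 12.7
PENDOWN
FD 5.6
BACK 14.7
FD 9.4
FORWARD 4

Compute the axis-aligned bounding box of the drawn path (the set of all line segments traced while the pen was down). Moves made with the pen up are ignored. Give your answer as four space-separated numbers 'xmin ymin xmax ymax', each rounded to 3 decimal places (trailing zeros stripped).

Executing turtle program step by step:
Start: pos=(-4,-5), heading=45, pen down
FD 4.1: (-4,-5) -> (-1.101,-2.101) [heading=45, draw]
RT 90: heading 45 -> 315
LT 90: heading 315 -> 45
LT 90: heading 45 -> 135
FD 5.8: (-1.101,-2.101) -> (-5.202,2) [heading=135, draw]
BK 13.3: (-5.202,2) -> (4.202,-7.404) [heading=135, draw]
BK 5.6: (4.202,-7.404) -> (8.162,-11.364) [heading=135, draw]
PU: pen up
FD 12.7: (8.162,-11.364) -> (-0.818,-2.384) [heading=135, move]
PD: pen down
FD 5.6: (-0.818,-2.384) -> (-4.778,1.576) [heading=135, draw]
BK 14.7: (-4.778,1.576) -> (5.617,-8.818) [heading=135, draw]
FD 9.4: (5.617,-8.818) -> (-1.03,-2.172) [heading=135, draw]
FD 4: (-1.03,-2.172) -> (-3.859,0.657) [heading=135, draw]
Final: pos=(-3.859,0.657), heading=135, 8 segment(s) drawn

Segment endpoints: x in {-5.202, -4.778, -4, -3.859, -1.101, -1.03, -0.818, 4.202, 5.617, 8.162}, y in {-11.364, -8.818, -7.404, -5, -2.384, -2.172, -2.101, 0.657, 1.576, 2}
xmin=-5.202, ymin=-11.364, xmax=8.162, ymax=2

Answer: -5.202 -11.364 8.162 2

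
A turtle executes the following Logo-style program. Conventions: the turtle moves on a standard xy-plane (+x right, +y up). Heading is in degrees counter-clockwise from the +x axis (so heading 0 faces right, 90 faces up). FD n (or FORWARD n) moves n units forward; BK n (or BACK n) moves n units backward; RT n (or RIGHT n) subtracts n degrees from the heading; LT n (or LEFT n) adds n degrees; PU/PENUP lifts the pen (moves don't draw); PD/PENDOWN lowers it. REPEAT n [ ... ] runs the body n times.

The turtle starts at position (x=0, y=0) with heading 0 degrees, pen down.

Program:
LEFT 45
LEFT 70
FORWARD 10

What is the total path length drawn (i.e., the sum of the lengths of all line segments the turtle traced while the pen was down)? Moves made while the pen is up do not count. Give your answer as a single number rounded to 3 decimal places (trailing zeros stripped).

Executing turtle program step by step:
Start: pos=(0,0), heading=0, pen down
LT 45: heading 0 -> 45
LT 70: heading 45 -> 115
FD 10: (0,0) -> (-4.226,9.063) [heading=115, draw]
Final: pos=(-4.226,9.063), heading=115, 1 segment(s) drawn

Segment lengths:
  seg 1: (0,0) -> (-4.226,9.063), length = 10
Total = 10

Answer: 10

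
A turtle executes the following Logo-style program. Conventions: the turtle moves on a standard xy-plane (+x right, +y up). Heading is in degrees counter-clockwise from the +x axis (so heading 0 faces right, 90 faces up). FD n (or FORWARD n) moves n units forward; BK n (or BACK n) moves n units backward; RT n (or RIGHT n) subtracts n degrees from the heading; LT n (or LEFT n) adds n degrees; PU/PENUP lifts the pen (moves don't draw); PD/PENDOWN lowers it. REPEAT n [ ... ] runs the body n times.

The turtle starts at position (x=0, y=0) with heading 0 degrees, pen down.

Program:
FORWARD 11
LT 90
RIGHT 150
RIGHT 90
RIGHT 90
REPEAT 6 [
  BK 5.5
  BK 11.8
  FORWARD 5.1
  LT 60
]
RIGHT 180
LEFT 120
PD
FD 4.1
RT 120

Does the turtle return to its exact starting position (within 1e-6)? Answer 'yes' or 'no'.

Executing turtle program step by step:
Start: pos=(0,0), heading=0, pen down
FD 11: (0,0) -> (11,0) [heading=0, draw]
LT 90: heading 0 -> 90
RT 150: heading 90 -> 300
RT 90: heading 300 -> 210
RT 90: heading 210 -> 120
REPEAT 6 [
  -- iteration 1/6 --
  BK 5.5: (11,0) -> (13.75,-4.763) [heading=120, draw]
  BK 11.8: (13.75,-4.763) -> (19.65,-14.982) [heading=120, draw]
  FD 5.1: (19.65,-14.982) -> (17.1,-10.566) [heading=120, draw]
  LT 60: heading 120 -> 180
  -- iteration 2/6 --
  BK 5.5: (17.1,-10.566) -> (22.6,-10.566) [heading=180, draw]
  BK 11.8: (22.6,-10.566) -> (34.4,-10.566) [heading=180, draw]
  FD 5.1: (34.4,-10.566) -> (29.3,-10.566) [heading=180, draw]
  LT 60: heading 180 -> 240
  -- iteration 3/6 --
  BK 5.5: (29.3,-10.566) -> (32.05,-5.802) [heading=240, draw]
  BK 11.8: (32.05,-5.802) -> (37.95,4.417) [heading=240, draw]
  FD 5.1: (37.95,4.417) -> (35.4,0) [heading=240, draw]
  LT 60: heading 240 -> 300
  -- iteration 4/6 --
  BK 5.5: (35.4,0) -> (32.65,4.763) [heading=300, draw]
  BK 11.8: (32.65,4.763) -> (26.75,14.982) [heading=300, draw]
  FD 5.1: (26.75,14.982) -> (29.3,10.566) [heading=300, draw]
  LT 60: heading 300 -> 0
  -- iteration 5/6 --
  BK 5.5: (29.3,10.566) -> (23.8,10.566) [heading=0, draw]
  BK 11.8: (23.8,10.566) -> (12,10.566) [heading=0, draw]
  FD 5.1: (12,10.566) -> (17.1,10.566) [heading=0, draw]
  LT 60: heading 0 -> 60
  -- iteration 6/6 --
  BK 5.5: (17.1,10.566) -> (14.35,5.802) [heading=60, draw]
  BK 11.8: (14.35,5.802) -> (8.45,-4.417) [heading=60, draw]
  FD 5.1: (8.45,-4.417) -> (11,0) [heading=60, draw]
  LT 60: heading 60 -> 120
]
RT 180: heading 120 -> 300
LT 120: heading 300 -> 60
PD: pen down
FD 4.1: (11,0) -> (13.05,3.551) [heading=60, draw]
RT 120: heading 60 -> 300
Final: pos=(13.05,3.551), heading=300, 20 segment(s) drawn

Start position: (0, 0)
Final position: (13.05, 3.551)
Distance = 13.524; >= 1e-6 -> NOT closed

Answer: no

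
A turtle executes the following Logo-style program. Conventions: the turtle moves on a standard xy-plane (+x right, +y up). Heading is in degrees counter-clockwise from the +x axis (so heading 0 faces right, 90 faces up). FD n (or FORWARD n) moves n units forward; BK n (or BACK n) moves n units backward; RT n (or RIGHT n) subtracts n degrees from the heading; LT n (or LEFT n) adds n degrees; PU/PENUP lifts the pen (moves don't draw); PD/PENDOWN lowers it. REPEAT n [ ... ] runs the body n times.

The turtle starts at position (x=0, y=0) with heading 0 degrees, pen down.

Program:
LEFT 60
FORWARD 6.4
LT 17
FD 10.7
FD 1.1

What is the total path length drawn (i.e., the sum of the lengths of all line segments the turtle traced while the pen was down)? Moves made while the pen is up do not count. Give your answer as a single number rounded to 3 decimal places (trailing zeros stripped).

Executing turtle program step by step:
Start: pos=(0,0), heading=0, pen down
LT 60: heading 0 -> 60
FD 6.4: (0,0) -> (3.2,5.543) [heading=60, draw]
LT 17: heading 60 -> 77
FD 10.7: (3.2,5.543) -> (5.607,15.968) [heading=77, draw]
FD 1.1: (5.607,15.968) -> (5.854,17.04) [heading=77, draw]
Final: pos=(5.854,17.04), heading=77, 3 segment(s) drawn

Segment lengths:
  seg 1: (0,0) -> (3.2,5.543), length = 6.4
  seg 2: (3.2,5.543) -> (5.607,15.968), length = 10.7
  seg 3: (5.607,15.968) -> (5.854,17.04), length = 1.1
Total = 18.2

Answer: 18.2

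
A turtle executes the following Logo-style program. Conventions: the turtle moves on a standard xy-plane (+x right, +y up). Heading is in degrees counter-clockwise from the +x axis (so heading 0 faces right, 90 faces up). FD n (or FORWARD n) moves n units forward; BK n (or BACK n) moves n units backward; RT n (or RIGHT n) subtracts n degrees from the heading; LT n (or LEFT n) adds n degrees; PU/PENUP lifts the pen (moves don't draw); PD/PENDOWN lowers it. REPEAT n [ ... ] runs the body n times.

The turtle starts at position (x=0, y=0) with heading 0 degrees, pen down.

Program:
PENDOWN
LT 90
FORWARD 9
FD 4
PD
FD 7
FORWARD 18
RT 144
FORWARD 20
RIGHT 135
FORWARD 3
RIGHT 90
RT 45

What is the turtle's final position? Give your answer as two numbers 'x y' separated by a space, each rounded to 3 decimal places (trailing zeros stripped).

Answer: 8.793 22.289

Derivation:
Executing turtle program step by step:
Start: pos=(0,0), heading=0, pen down
PD: pen down
LT 90: heading 0 -> 90
FD 9: (0,0) -> (0,9) [heading=90, draw]
FD 4: (0,9) -> (0,13) [heading=90, draw]
PD: pen down
FD 7: (0,13) -> (0,20) [heading=90, draw]
FD 18: (0,20) -> (0,38) [heading=90, draw]
RT 144: heading 90 -> 306
FD 20: (0,38) -> (11.756,21.82) [heading=306, draw]
RT 135: heading 306 -> 171
FD 3: (11.756,21.82) -> (8.793,22.289) [heading=171, draw]
RT 90: heading 171 -> 81
RT 45: heading 81 -> 36
Final: pos=(8.793,22.289), heading=36, 6 segment(s) drawn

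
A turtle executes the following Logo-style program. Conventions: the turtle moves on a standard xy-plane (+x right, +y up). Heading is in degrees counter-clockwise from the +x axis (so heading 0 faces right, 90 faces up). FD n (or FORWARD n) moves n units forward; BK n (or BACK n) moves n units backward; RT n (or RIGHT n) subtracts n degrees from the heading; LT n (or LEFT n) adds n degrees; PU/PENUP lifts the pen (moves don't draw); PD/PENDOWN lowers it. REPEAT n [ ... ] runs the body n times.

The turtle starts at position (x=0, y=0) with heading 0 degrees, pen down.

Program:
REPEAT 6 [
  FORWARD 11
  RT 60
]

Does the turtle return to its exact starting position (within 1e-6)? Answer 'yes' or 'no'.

Executing turtle program step by step:
Start: pos=(0,0), heading=0, pen down
REPEAT 6 [
  -- iteration 1/6 --
  FD 11: (0,0) -> (11,0) [heading=0, draw]
  RT 60: heading 0 -> 300
  -- iteration 2/6 --
  FD 11: (11,0) -> (16.5,-9.526) [heading=300, draw]
  RT 60: heading 300 -> 240
  -- iteration 3/6 --
  FD 11: (16.5,-9.526) -> (11,-19.053) [heading=240, draw]
  RT 60: heading 240 -> 180
  -- iteration 4/6 --
  FD 11: (11,-19.053) -> (0,-19.053) [heading=180, draw]
  RT 60: heading 180 -> 120
  -- iteration 5/6 --
  FD 11: (0,-19.053) -> (-5.5,-9.526) [heading=120, draw]
  RT 60: heading 120 -> 60
  -- iteration 6/6 --
  FD 11: (-5.5,-9.526) -> (0,0) [heading=60, draw]
  RT 60: heading 60 -> 0
]
Final: pos=(0,0), heading=0, 6 segment(s) drawn

Start position: (0, 0)
Final position: (0, 0)
Distance = 0; < 1e-6 -> CLOSED

Answer: yes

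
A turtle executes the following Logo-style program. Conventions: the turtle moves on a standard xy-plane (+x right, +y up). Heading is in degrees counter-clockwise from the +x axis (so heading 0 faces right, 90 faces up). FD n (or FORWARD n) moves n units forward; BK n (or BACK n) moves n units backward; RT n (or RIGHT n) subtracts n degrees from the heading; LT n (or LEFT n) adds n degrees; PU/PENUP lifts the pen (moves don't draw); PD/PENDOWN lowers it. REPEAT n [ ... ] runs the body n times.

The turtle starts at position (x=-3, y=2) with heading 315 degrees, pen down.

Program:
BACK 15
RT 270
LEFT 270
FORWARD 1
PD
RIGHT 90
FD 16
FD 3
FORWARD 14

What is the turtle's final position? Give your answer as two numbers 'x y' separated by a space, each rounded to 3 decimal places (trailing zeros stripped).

Answer: -36.234 -11.435

Derivation:
Executing turtle program step by step:
Start: pos=(-3,2), heading=315, pen down
BK 15: (-3,2) -> (-13.607,12.607) [heading=315, draw]
RT 270: heading 315 -> 45
LT 270: heading 45 -> 315
FD 1: (-13.607,12.607) -> (-12.899,11.899) [heading=315, draw]
PD: pen down
RT 90: heading 315 -> 225
FD 16: (-12.899,11.899) -> (-24.213,0.586) [heading=225, draw]
FD 3: (-24.213,0.586) -> (-26.335,-1.536) [heading=225, draw]
FD 14: (-26.335,-1.536) -> (-36.234,-11.435) [heading=225, draw]
Final: pos=(-36.234,-11.435), heading=225, 5 segment(s) drawn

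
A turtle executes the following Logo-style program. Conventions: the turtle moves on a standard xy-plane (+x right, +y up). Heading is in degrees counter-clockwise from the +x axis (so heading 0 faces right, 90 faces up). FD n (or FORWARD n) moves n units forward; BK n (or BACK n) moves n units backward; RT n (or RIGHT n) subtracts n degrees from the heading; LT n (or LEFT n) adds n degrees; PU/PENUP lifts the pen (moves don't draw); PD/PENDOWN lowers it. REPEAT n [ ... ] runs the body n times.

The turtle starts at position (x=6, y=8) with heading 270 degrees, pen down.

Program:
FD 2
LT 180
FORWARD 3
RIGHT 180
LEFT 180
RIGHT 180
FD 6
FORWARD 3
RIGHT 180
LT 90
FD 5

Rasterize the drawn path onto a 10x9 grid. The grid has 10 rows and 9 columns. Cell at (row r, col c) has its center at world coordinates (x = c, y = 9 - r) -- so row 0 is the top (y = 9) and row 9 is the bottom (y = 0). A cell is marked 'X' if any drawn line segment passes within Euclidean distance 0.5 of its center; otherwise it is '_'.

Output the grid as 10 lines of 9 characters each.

Segment 0: (6,8) -> (6,6)
Segment 1: (6,6) -> (6,9)
Segment 2: (6,9) -> (6,3)
Segment 3: (6,3) -> (6,0)
Segment 4: (6,0) -> (1,0)

Answer: ______X__
______X__
______X__
______X__
______X__
______X__
______X__
______X__
______X__
_XXXXXX__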